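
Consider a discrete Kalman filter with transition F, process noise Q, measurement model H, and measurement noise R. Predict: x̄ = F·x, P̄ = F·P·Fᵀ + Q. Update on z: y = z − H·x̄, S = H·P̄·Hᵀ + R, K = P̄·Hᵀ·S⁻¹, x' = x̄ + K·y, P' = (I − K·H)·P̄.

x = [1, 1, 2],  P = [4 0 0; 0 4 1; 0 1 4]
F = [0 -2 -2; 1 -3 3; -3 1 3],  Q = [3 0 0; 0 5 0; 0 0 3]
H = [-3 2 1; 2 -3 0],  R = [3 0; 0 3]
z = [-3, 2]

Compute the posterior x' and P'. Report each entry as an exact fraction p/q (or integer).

x̄ = F·x = [-6, 4, 4]
P̄ = F·P·Fᵀ + Q = [43 0 -40; 0 63 6; -40 6 85]
y = z − H·x̄ = [-33, 26]
S = H·P̄·Hᵀ + R = [991 -734; -734 742]
K = P̄·Hᵀ·S⁻¹ = [-10379/32761 -6470/32761; -6797/32761 -30137/65522; 14847/32761 10360/32761]
x' = x̄ + K·y = [-22279/32761, -36436/32761, -89547/32761]
P' = (I − K·H)·P̄ = [211092/32761 147198/32761 307743/32761; 147198/32761 226401/65522 194802/32761; 307743/32761 194802/32761 578166/32761]

x' = [-22279/32761, -36436/32761, -89547/32761]
P' = [211092/32761 147198/32761 307743/32761; 147198/32761 226401/65522 194802/32761; 307743/32761 194802/32761 578166/32761]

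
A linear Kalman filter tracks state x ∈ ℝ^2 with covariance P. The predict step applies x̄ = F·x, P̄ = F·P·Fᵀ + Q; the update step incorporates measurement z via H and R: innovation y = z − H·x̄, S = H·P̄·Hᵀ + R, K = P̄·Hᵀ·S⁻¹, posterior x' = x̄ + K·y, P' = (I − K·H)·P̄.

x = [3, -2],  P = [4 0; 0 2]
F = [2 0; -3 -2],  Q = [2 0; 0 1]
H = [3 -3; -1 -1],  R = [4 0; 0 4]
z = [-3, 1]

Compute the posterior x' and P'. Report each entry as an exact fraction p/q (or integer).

x' = [-261/1562, 580/781]
P' = [603/781 444/781; 444/781 630/781]

x̄ = F·x = [6, -5]
P̄ = F·P·Fᵀ + Q = [18 -24; -24 45]
y = z − H·x̄ = [-36, 2]
S = H·P̄·Hᵀ + R = [1003 81; 81 19]
K = P̄·Hᵀ·S⁻¹ = [477/3124 -1047/3124; -279/1562 -537/1562]
x' = x̄ + K·y = [-261/1562, 580/781]
P' = (I − K·H)·P̄ = [603/781 444/781; 444/781 630/781]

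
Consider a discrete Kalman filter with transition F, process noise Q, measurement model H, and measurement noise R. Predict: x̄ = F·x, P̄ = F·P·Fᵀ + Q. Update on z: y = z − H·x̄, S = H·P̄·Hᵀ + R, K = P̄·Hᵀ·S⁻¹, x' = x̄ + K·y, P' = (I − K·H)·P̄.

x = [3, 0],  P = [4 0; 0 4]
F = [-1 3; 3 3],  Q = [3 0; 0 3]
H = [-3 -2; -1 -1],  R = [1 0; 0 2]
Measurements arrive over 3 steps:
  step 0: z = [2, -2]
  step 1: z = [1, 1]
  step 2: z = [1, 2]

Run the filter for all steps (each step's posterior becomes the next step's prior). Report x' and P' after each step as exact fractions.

step 0: x̄ = F·x = [-3, 9]
step 0: P̄ = F·P·Fᵀ + Q = [43 24; 24 75]
step 0: y = z − H·x̄ = [11, 4]
step 0: S = H·P̄·Hᵀ + R = [976 399; 399 168]
step 0: K = P̄·Hᵀ·S⁻¹ = [-143/227 5231/4767; 105/227 -2682/1589]
step 0: x' = x̄ + K·y = [-26410/4767, 11658/1589]
step 0: P' = (I − K·H)·P̄ = [23927/4767 -11463/1589; -11463/1589 16827/1589]
step 1: x̄ = F·x = [131332/4767, 8564/1589]
step 1: P̄ = F·P·Fᵀ + Q = [698891/4767 58738/1589; 58738/1589 21657/1589]
step 1: y = z − H·x̄ = [150049/1589, 23113/681]
step 1: S = H·P̄·Hᵀ + R = [2889746/1589 147985/227; 147985/227 160832/681]
step 1: K = P̄·Hᵀ·S⁻¹ = [-1129971/3066623 5148085/21466361; 242061/3066623 -9275970/21466361]
step 1: x' = x̄ + K·y = [19207584/21466361, -39125967/21466361]
step 1: P' = (I − K·H)·P̄ = [28502137/21466361 -38798307/21466361; -38798307/21466361 57350247/21466361]
step 2: x̄ = F·x = [-136585485/21466361, -59755149/21466361]
step 2: P̄ = F·P·Fᵀ + Q = [841843285/21466361 197855970/21466361; 197855970/21466361 138701013/21466361]
step 2: y = z − H·x̄ = [-507800392/21466361, -21915416/3066623]
step 2: S = H·P̄·Hᵀ + R = [10527131618/21466361 541744533/3066623; 541744533/3066623 28963040/438089]
step 2: K = P̄·Hᵀ·S⁻¹ = [-9458258595/26046294479 6191850755/26046294479; 1873835133/26046294479 -11183881998/26046294479]
step 2: x' = x̄ + K·y = [13764920965/26046294479, -36906042771/26046294479]
step 2: P' = (I − K·H)·P̄ = [34225661615/26046294479 -46609363125/26046294479; -46609363125/26046294479 68977127121/26046294479]

step 0: x' = [-26410/4767, 11658/1589], P' = [23927/4767 -11463/1589; -11463/1589 16827/1589]
step 1: x' = [19207584/21466361, -39125967/21466361], P' = [28502137/21466361 -38798307/21466361; -38798307/21466361 57350247/21466361]
step 2: x' = [13764920965/26046294479, -36906042771/26046294479], P' = [34225661615/26046294479 -46609363125/26046294479; -46609363125/26046294479 68977127121/26046294479]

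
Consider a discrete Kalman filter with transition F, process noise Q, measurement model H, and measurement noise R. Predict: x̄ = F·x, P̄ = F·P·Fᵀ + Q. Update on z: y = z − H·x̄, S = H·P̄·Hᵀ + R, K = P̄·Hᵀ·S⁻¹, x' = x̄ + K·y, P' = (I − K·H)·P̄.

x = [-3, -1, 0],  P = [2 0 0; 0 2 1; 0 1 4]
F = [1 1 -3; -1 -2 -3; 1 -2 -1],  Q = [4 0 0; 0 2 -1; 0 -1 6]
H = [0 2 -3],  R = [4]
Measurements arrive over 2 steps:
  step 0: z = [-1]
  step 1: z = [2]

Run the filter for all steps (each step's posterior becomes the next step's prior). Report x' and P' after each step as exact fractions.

step 0: x̄ = F·x = [-4, 5, -1]
step 0: P̄ = F·P·Fᵀ + Q = [38 33 15; 33 60 25; 15 25 24]
step 0: y = z − H·x̄ = [-14]
step 0: S = H·P̄·Hᵀ + R = [160]
step 0: K = P̄·Hᵀ·S⁻¹ = [21/160; 9/32; -11/80]
step 0: x' = x̄ + K·y = [-467/80, 17/16, 37/40]
step 0: P' = (I − K·H)·P̄ = [5639/160 867/32 1431/80; 867/32 1515/32 499/16; 1431/80 499/16 839/40]
step 1: x̄ = F·x = [-151/20, 15/16, -711/80]
step 1: P̄ = F·P·Fᵀ + Q = [351/10 569/8 2431/40; 569/8 32171/32 13753/32; 2431/40 13753/32 37151/160]
step 1: y = z − H·x̄ = [-2123/80]
step 1: S = H·P̄·Hᵀ + R = [153239/160]
step 1: K = P̄·Hᵀ·S⁻¹ = [-6412/153239; 115415/153239; 89/523]
step 1: x' = x̄ + K·y = [-986796/153239, -2919164/153239, -7010/523]
step 1: P' = (I − K·H)·P̄ = [5121728/153239 15524380/153239 35352/523; 15524380/153239 70803982/153239 160576/523; 35352/523 160576/523 106932/523]

step 0: x' = [-467/80, 17/16, 37/40], P' = [5639/160 867/32 1431/80; 867/32 1515/32 499/16; 1431/80 499/16 839/40]
step 1: x' = [-986796/153239, -2919164/153239, -7010/523], P' = [5121728/153239 15524380/153239 35352/523; 15524380/153239 70803982/153239 160576/523; 35352/523 160576/523 106932/523]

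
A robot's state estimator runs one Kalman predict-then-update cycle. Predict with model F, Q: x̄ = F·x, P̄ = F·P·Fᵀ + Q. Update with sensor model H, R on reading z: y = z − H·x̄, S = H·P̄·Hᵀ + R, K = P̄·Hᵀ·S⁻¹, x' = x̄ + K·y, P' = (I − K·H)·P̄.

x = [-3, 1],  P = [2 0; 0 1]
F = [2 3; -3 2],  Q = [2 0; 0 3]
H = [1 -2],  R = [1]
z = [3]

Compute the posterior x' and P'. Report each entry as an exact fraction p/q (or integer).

x' = [109/36, 1/9]
P' = [1775/144 109/18; 109/18 29/9]

x̄ = F·x = [-3, 11]
P̄ = F·P·Fᵀ + Q = [19 -6; -6 25]
y = z − H·x̄ = [28]
S = H·P̄·Hᵀ + R = [144]
K = P̄·Hᵀ·S⁻¹ = [31/144; -7/18]
x' = x̄ + K·y = [109/36, 1/9]
P' = (I − K·H)·P̄ = [1775/144 109/18; 109/18 29/9]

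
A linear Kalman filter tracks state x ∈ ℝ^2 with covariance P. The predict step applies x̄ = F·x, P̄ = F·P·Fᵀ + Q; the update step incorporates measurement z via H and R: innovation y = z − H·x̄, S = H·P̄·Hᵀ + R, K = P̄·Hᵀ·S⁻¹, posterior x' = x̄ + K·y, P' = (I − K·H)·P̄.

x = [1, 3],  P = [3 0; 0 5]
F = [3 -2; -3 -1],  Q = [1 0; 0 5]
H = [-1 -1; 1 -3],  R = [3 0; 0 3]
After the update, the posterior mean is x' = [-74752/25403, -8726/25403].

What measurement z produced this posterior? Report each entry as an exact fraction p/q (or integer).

z = [3, -2]

x̄ = F·x = [-3, -6]
P̄ = F·P·Fᵀ + Q = [48 -17; -17 37]
S = H·P̄·Hᵀ + R = [54 29; 29 486]
K = P̄·Hᵀ·S⁻¹ = [-17937/25403 6245/25403; -6008/25403 -6332/25403]
x' − x̄ = [1457/25403, 143692/25403] = K·y
y = (KᵀK)⁻¹·Kᵀ·(x' − x̄) = [-6, -17]
z = y + H·x̄ = [-6, -17] + [9, 15] = [3, -2]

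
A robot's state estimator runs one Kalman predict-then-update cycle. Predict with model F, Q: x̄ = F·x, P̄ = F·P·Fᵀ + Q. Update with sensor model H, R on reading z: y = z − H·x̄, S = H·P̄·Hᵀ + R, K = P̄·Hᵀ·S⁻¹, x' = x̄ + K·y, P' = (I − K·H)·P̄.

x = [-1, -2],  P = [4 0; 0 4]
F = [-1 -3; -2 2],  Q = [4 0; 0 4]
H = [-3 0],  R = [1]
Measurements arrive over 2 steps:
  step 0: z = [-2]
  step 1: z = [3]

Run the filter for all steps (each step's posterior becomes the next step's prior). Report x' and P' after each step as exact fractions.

step 0: x' = [271/397, 118/397], P' = [44/397 -16/397; -16/397 11988/397]
step 1: x' = [-985477/985249, -1131066/985249], P' = [109428/985249 -71904/985249; -71904/985249 6491396/985249]

step 0: x̄ = F·x = [7, -2]
step 0: P̄ = F·P·Fᵀ + Q = [44 -16; -16 36]
step 0: y = z − H·x̄ = [19]
step 0: S = H·P̄·Hᵀ + R = [397]
step 0: K = P̄·Hᵀ·S⁻¹ = [-132/397; 48/397]
step 0: x' = x̄ + K·y = [271/397, 118/397]
step 0: P' = (I − K·H)·P̄ = [44/397 -16/397; -16/397 11988/397]
step 1: x̄ = F·x = [-625/397, -306/397]
step 1: P̄ = F·P·Fᵀ + Q = [109428/397 -71904/397; -71904/397 49844/397]
step 1: y = z − H·x̄ = [-684/397]
step 1: S = H·P̄·Hᵀ + R = [985249/397]
step 1: K = P̄·Hᵀ·S⁻¹ = [-328284/985249; 215712/985249]
step 1: x' = x̄ + K·y = [-985477/985249, -1131066/985249]
step 1: P' = (I − K·H)·P̄ = [109428/985249 -71904/985249; -71904/985249 6491396/985249]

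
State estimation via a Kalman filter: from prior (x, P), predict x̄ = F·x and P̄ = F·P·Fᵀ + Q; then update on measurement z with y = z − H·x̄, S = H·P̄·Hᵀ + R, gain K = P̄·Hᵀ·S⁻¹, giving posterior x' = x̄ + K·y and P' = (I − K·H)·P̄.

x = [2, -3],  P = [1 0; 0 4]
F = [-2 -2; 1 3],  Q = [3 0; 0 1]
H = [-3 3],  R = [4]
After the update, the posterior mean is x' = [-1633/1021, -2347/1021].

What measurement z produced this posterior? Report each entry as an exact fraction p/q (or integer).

x̄ = F·x = [2, -7]
P̄ = F·P·Fᵀ + Q = [23 -26; -26 38]
S = H·P̄·Hᵀ + R = [1021]
K = P̄·Hᵀ·S⁻¹ = [-147/1021; 192/1021]
x' − x̄ = [-3675/1021, 4800/1021] = K·y
y = (KᵀK)⁻¹·Kᵀ·(x' − x̄) = [25]
z = y + H·x̄ = [25] + [-27] = [-2]

z = [-2]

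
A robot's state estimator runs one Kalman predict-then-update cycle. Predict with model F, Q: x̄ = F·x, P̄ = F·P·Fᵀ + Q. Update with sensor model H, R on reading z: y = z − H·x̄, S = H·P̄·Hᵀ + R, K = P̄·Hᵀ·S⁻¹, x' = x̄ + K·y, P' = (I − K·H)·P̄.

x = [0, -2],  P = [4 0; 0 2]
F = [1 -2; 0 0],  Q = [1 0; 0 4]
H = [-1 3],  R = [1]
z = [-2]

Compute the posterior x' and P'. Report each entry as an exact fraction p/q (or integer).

x̄ = F·x = [4, 0]
P̄ = F·P·Fᵀ + Q = [13 0; 0 4]
y = z − H·x̄ = [2]
S = H·P̄·Hᵀ + R = [50]
K = P̄·Hᵀ·S⁻¹ = [-13/50; 6/25]
x' = x̄ + K·y = [87/25, 12/25]
P' = (I − K·H)·P̄ = [481/50 78/25; 78/25 28/25]

x' = [87/25, 12/25]
P' = [481/50 78/25; 78/25 28/25]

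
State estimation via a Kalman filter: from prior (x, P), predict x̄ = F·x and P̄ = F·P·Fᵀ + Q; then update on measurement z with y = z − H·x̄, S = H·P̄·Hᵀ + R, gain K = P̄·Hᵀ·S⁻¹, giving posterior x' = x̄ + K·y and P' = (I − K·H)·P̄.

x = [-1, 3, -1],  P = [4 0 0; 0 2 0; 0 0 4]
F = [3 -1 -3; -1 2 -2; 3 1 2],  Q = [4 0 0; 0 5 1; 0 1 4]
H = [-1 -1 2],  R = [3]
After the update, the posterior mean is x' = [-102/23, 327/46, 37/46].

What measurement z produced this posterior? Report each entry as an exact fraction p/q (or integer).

z = [-1]

x̄ = F·x = [-3, 9, -2]
P̄ = F·P·Fᵀ + Q = [78 8 10; 8 33 -23; 10 -23 58]
S = H·P̄·Hᵀ + R = [414]
K = P̄·Hᵀ·S⁻¹ = [-11/69; -29/138; 43/138]
x' − x̄ = [-33/23, -87/46, 129/46] = K·y
y = (KᵀK)⁻¹·Kᵀ·(x' − x̄) = [9]
z = y + H·x̄ = [9] + [-10] = [-1]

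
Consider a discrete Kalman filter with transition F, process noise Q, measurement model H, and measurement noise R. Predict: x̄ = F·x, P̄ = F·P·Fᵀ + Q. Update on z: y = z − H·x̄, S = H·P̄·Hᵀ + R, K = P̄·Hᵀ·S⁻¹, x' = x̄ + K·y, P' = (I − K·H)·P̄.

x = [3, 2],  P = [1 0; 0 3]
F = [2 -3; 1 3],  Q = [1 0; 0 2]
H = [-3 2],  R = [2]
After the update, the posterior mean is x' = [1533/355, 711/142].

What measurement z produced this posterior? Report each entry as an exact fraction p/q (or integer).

x̄ = F·x = [0, 9]
P̄ = F·P·Fᵀ + Q = [32 -25; -25 30]
S = H·P̄·Hᵀ + R = [710]
K = P̄·Hᵀ·S⁻¹ = [-73/355; 27/142]
x' − x̄ = [1533/355, -567/142] = K·y
y = (KᵀK)⁻¹·Kᵀ·(x' − x̄) = [-21]
z = y + H·x̄ = [-21] + [18] = [-3]

z = [-3]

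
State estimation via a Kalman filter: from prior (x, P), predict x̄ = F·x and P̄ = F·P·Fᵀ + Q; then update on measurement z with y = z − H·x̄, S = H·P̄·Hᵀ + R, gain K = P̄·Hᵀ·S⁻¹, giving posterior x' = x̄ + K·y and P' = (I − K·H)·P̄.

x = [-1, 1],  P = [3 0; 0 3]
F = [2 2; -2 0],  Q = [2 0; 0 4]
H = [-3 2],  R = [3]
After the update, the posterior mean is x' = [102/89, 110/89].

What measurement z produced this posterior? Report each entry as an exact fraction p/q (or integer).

z = [-1]

x̄ = F·x = [0, 2]
P̄ = F·P·Fᵀ + Q = [26 -12; -12 16]
S = H·P̄·Hᵀ + R = [445]
K = P̄·Hᵀ·S⁻¹ = [-102/445; 68/445]
x' − x̄ = [102/89, -68/89] = K·y
y = (KᵀK)⁻¹·Kᵀ·(x' − x̄) = [-5]
z = y + H·x̄ = [-5] + [4] = [-1]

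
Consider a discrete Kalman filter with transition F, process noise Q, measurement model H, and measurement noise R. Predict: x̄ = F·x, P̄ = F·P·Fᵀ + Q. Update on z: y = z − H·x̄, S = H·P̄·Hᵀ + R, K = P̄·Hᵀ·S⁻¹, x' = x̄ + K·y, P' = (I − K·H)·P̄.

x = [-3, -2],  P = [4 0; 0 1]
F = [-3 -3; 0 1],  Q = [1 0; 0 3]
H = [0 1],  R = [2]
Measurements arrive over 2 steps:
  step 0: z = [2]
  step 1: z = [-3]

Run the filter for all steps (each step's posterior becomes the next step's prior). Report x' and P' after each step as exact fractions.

step 0: x̄ = F·x = [15, -2]
step 0: P̄ = F·P·Fᵀ + Q = [46 -3; -3 4]
step 0: y = z − H·x̄ = [4]
step 0: S = H·P̄·Hᵀ + R = [6]
step 0: K = P̄·Hᵀ·S⁻¹ = [-1/2; 2/3]
step 0: x' = x̄ + K·y = [13, 2/3]
step 0: P' = (I − K·H)·P̄ = [89/2 -1; -1 4/3]
step 1: x̄ = F·x = [-41, 2/3]
step 1: P̄ = F·P·Fᵀ + Q = [791/2 -1; -1 13/3]
step 1: y = z − H·x̄ = [-11/3]
step 1: S = H·P̄·Hᵀ + R = [19/3]
step 1: K = P̄·Hᵀ·S⁻¹ = [-3/19; 13/19]
step 1: x' = x̄ + K·y = [-768/19, -35/19]
step 1: P' = (I − K·H)·P̄ = [15023/38 -6/19; -6/19 26/19]

step 0: x' = [13, 2/3], P' = [89/2 -1; -1 4/3]
step 1: x' = [-768/19, -35/19], P' = [15023/38 -6/19; -6/19 26/19]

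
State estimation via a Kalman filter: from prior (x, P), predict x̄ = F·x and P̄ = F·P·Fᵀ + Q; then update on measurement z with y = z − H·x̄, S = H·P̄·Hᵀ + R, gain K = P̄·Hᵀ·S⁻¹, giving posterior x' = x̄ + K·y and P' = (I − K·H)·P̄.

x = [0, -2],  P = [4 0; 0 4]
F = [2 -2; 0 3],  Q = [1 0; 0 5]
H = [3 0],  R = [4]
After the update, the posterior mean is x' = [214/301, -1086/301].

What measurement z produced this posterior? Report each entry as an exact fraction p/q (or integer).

z = [2]

x̄ = F·x = [4, -6]
P̄ = F·P·Fᵀ + Q = [33 -24; -24 41]
S = H·P̄·Hᵀ + R = [301]
K = P̄·Hᵀ·S⁻¹ = [99/301; -72/301]
x' − x̄ = [-990/301, 720/301] = K·y
y = (KᵀK)⁻¹·Kᵀ·(x' − x̄) = [-10]
z = y + H·x̄ = [-10] + [12] = [2]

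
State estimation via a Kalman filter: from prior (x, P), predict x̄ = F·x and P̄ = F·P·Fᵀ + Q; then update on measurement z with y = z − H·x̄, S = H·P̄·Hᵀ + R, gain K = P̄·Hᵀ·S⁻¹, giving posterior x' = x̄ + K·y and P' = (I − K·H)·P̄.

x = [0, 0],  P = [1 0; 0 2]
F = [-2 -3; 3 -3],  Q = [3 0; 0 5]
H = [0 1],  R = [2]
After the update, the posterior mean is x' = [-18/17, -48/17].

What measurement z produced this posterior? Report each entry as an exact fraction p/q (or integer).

x̄ = F·x = [0, 0]
P̄ = F·P·Fᵀ + Q = [25 12; 12 32]
S = H·P̄·Hᵀ + R = [34]
K = P̄·Hᵀ·S⁻¹ = [6/17; 16/17]
x' − x̄ = [-18/17, -48/17] = K·y
y = (KᵀK)⁻¹·Kᵀ·(x' − x̄) = [-3]
z = y + H·x̄ = [-3] + [0] = [-3]

z = [-3]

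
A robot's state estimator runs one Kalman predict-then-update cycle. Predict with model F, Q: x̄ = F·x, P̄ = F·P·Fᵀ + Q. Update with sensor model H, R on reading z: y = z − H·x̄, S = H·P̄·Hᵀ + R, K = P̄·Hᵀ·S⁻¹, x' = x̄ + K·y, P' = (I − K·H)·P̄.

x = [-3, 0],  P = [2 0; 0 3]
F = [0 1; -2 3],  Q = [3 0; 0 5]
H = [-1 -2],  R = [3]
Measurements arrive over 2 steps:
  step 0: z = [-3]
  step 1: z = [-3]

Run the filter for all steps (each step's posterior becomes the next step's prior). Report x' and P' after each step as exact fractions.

step 0: x' = [-216/205, 429/205], P' = [654/205 -291/205; -291/205 279/205]
step 1: x' = [36561/45761, 55239/45761], P' = [131622/45761 -60213/45761; -60213/45761 61167/45761]

step 0: x̄ = F·x = [0, 6]
step 0: P̄ = F·P·Fᵀ + Q = [6 9; 9 40]
step 0: y = z − H·x̄ = [9]
step 0: S = H·P̄·Hᵀ + R = [205]
step 0: K = P̄·Hᵀ·S⁻¹ = [-24/205; -89/205]
step 0: x' = x̄ + K·y = [-216/205, 429/205]
step 0: P' = (I − K·H)·P̄ = [654/205 -291/205; -291/205 279/205]
step 1: x̄ = F·x = [429/205, 1719/205]
step 1: P̄ = F·P·Fᵀ + Q = [894/205 1419/205; 1419/205 9644/205]
step 1: y = z − H·x̄ = [3252/205]
step 1: S = H·P̄·Hᵀ + R = [45761/205]
step 1: K = P̄·Hᵀ·S⁻¹ = [-3732/45761; -20707/45761]
step 1: x' = x̄ + K·y = [36561/45761, 55239/45761]
step 1: P' = (I − K·H)·P̄ = [131622/45761 -60213/45761; -60213/45761 61167/45761]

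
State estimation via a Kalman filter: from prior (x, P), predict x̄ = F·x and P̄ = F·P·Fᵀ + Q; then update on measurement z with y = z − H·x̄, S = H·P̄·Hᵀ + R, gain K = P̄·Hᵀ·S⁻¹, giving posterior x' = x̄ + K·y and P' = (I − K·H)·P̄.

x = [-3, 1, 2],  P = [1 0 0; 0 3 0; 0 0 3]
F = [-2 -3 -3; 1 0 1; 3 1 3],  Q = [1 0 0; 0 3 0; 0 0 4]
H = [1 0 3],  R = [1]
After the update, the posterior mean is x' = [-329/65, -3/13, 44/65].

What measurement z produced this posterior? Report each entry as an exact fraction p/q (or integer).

z = [-3]

x̄ = F·x = [-3, -1, -2]
P̄ = F·P·Fᵀ + Q = [59 -11 -42; -11 7 12; -42 12 43]
S = H·P̄·Hᵀ + R = [195]
K = P̄·Hᵀ·S⁻¹ = [-67/195; 5/39; 29/65]
x' − x̄ = [-134/65, 10/13, 174/65] = K·y
y = (KᵀK)⁻¹·Kᵀ·(x' − x̄) = [6]
z = y + H·x̄ = [6] + [-9] = [-3]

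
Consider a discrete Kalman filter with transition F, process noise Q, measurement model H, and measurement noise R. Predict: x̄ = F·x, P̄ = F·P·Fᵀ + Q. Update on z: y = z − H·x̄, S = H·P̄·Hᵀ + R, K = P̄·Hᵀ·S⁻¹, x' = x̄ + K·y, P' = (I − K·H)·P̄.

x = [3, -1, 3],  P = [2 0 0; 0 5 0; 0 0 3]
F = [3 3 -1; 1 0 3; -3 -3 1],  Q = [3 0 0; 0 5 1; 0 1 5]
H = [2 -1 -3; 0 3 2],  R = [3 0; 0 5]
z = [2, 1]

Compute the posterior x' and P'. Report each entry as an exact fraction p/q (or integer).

x̄ = F·x = [3, 12, -3]
P̄ = F·P·Fᵀ + Q = [69 -3 -66; -3 34 4; -66 4 71]
y = z − H·x̄ = [-1, -29]
S = H·P̄·Hᵀ + R = [1780 -854; -854 643]
K = P̄·Hᵀ·S⁻¹ = [32521/138408 6421/69204; 2521/17301 6308/17301; -92891/415224 -11963/207612]
x' = x̄ + K·y = [10285/138408, 22159/17301, -458927/415224]
P' = (I − K·H)·P̄ = [112085/46136 -5698/5767 237233/138408; -5698/5767 8482/5767 -22399/17301; 237233/138408 -22399/17301 746549/415224]

x' = [10285/138408, 22159/17301, -458927/415224]
P' = [112085/46136 -5698/5767 237233/138408; -5698/5767 8482/5767 -22399/17301; 237233/138408 -22399/17301 746549/415224]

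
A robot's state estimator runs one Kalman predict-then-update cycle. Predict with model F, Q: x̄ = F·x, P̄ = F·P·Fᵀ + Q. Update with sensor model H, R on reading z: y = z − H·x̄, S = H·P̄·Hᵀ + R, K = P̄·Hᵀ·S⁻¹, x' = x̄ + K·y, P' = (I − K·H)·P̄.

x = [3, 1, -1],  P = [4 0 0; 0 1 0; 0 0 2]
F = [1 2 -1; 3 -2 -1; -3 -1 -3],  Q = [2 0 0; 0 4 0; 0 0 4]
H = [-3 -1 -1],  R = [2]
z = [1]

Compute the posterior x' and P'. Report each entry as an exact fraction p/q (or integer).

x' = [14/9, 136/57, -1337/171]
P' = [32/9 -2/3 -86/9; -2/3 618/19 -1708/57; -86/9 -1708/57 10040/171]

x̄ = F·x = [6, 8, -7]
P̄ = F·P·Fᵀ + Q = [12 10 -8; 10 46 -28; -8 -28 59]
y = z − H·x̄ = [20]
S = H·P̄·Hᵀ + R = [171]
K = P̄·Hᵀ·S⁻¹ = [-2/9; -16/57; -7/171]
x' = x̄ + K·y = [14/9, 136/57, -1337/171]
P' = (I − K·H)·P̄ = [32/9 -2/3 -86/9; -2/3 618/19 -1708/57; -86/9 -1708/57 10040/171]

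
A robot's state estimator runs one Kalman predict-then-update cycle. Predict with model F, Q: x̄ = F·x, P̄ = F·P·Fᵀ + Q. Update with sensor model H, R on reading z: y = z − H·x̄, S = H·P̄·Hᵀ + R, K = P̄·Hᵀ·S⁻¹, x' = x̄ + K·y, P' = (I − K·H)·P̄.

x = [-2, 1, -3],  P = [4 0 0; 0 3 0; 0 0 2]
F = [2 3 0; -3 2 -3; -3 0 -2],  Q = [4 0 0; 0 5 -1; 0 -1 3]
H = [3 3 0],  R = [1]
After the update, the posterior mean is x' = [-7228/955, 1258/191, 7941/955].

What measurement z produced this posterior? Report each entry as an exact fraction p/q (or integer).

x̄ = F·x = [-1, 17, 12]
P̄ = F·P·Fᵀ + Q = [47 -6 -24; -6 71 47; -24 47 47]
S = H·P̄·Hᵀ + R = [955]
K = P̄·Hᵀ·S⁻¹ = [123/955; 39/191; 69/955]
x' − x̄ = [-6273/955, -1989/191, -3519/955] = K·y
y = (KᵀK)⁻¹·Kᵀ·(x' − x̄) = [-51]
z = y + H·x̄ = [-51] + [48] = [-3]

z = [-3]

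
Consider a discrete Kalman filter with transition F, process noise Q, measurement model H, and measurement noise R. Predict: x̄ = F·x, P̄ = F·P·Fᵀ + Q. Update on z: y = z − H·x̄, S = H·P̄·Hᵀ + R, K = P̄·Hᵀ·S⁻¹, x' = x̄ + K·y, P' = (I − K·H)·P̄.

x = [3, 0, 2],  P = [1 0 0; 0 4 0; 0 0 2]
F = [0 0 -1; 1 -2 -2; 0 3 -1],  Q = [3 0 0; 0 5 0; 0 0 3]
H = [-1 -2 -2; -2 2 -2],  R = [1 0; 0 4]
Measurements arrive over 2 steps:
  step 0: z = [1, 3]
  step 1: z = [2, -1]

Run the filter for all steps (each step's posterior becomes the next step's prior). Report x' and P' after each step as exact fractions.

step 0: x̄ = F·x = [-2, -1, -2]
step 0: P̄ = F·P·Fᵀ + Q = [5 4 2; 4 30 -20; 2 -20 41]
step 0: y = z − H·x̄ = [-7, -3]
step 0: S = H·P̄·Hᵀ + R = [154 74; 74 452]
step 0: K = P̄·Hᵀ·S⁻¹ = [-1810/16033 167/32066; -4414/16033 3986/16033; -2641/16033 -4037/16033]
step 0: x' = x̄ + K·y = [-39293/32066, 2907/16033, -1468/16033]
step 0: P' = (I − K·H)·P̄ = [49896/16033 13010/16033 -37053/16033; 13010/16033 8342/16033 -12640/16033; -37053/16033 -12640/16033 32487/16033]
step 1: x̄ = F·x = [1468/16033, -45049/32066, 10189/16033]
step 1: P̄ = F·P·Fᵀ + Q = [80586/16033 76747/16033 70407/16033; 76747/16033 288429/16033 141565/16033; 70407/16033 141565/16033 231504/16033]
step 1: y = z − H·x̄ = [8863/16033, 52330/16033]
step 1: S = H·P̄·Hᵀ + R = [3897487/16033 509408/16033; 509408/16033 1282968/16033]
step 1: K = P̄·Hᵀ·S⁻¹ = [-3160154/36961693 -6046461/73923386; -9926693/36961693 31926043/147846772; -6893891/36961693 -13003467/73923386]
step 1: x' = x̄ + K·y = [-8230171/36961693, -31363530/36961693, -1542667/36961693]
step 1: P' = (I − K·H)·P̄ = [83886152/36961693 18738346/36961693 -59101345/36961693; 18738346/36961693 30295541/73923386 -19553597/36961693; -59101345/36961693 -19553597/36961693 52551215/36961693]

step 0: x' = [-39293/32066, 2907/16033, -1468/16033], P' = [49896/16033 13010/16033 -37053/16033; 13010/16033 8342/16033 -12640/16033; -37053/16033 -12640/16033 32487/16033]
step 1: x' = [-8230171/36961693, -31363530/36961693, -1542667/36961693], P' = [83886152/36961693 18738346/36961693 -59101345/36961693; 18738346/36961693 30295541/73923386 -19553597/36961693; -59101345/36961693 -19553597/36961693 52551215/36961693]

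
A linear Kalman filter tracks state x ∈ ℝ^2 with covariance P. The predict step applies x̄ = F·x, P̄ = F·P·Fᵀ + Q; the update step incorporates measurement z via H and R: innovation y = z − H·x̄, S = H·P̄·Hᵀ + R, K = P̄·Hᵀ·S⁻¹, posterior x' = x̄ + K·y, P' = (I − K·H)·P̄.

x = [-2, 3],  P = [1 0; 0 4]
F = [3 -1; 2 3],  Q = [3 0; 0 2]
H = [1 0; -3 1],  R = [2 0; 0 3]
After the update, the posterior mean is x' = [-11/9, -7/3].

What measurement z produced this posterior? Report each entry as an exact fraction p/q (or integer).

z = [-1, 1]

x̄ = F·x = [-9, 5]
P̄ = F·P·Fᵀ + Q = [16 -6; -6 42]
S = H·P̄·Hᵀ + R = [18 -54; -54 225]
K = P̄·Hᵀ·S⁻¹ = [38/63 -2/21; 5/3 2/3]
x' − x̄ = [70/9, -22/3] = K·y
y = (KᵀK)⁻¹·Kᵀ·(x' − x̄) = [8, -31]
z = y + H·x̄ = [8, -31] + [-9, 32] = [-1, 1]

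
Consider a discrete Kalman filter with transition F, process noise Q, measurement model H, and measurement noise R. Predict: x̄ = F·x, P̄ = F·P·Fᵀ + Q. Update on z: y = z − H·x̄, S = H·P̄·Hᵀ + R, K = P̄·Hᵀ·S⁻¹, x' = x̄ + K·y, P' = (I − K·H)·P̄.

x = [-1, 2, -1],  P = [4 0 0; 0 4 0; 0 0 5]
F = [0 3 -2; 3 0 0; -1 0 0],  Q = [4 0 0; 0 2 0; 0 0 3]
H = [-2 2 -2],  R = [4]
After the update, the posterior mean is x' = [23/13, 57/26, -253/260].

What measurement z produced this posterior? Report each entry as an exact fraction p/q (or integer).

z = [3]

x̄ = F·x = [8, -3, 1]
P̄ = F·P·Fᵀ + Q = [60 0 0; 0 38 -12; 0 -12 7]
S = H·P̄·Hᵀ + R = [520]
K = P̄·Hᵀ·S⁻¹ = [-3/13; 5/26; -19/260]
x' − x̄ = [-81/13, 135/26, -513/260] = K·y
y = (KᵀK)⁻¹·Kᵀ·(x' − x̄) = [27]
z = y + H·x̄ = [27] + [-24] = [3]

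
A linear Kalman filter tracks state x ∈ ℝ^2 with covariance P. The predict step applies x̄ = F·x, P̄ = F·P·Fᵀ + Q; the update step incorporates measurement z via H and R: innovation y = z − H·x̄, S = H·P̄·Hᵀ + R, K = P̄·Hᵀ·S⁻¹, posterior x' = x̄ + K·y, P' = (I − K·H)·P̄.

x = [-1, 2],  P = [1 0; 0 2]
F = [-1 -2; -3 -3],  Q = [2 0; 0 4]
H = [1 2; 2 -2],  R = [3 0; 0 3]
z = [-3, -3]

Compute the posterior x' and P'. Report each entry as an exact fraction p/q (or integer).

x̄ = F·x = [-3, -3]
P̄ = F·P·Fᵀ + Q = [11 15; 15 31]
y = z − H·x̄ = [6, -3]
S = H·P̄·Hᵀ + R = [198 -72; -72 51]
K = P̄·Hᵀ·S⁻¹ = [505/1638 76/273; 541/1638 -44/273]
x' = x̄ + K·y = [-542/273, -146/273]
P' = (I − K·H)·P̄ = [961/1638 277/1638; 277/1638 673/1638]

x' = [-542/273, -146/273]
P' = [961/1638 277/1638; 277/1638 673/1638]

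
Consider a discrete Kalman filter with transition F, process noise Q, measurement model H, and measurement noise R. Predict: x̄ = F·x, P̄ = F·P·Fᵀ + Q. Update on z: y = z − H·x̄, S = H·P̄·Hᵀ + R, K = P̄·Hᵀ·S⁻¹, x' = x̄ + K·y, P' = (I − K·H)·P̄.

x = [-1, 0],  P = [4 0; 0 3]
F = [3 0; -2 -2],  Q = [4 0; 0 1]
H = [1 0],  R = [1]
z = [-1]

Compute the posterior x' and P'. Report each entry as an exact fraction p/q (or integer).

x̄ = F·x = [-3, 2]
P̄ = F·P·Fᵀ + Q = [40 -24; -24 29]
y = z − H·x̄ = [2]
S = H·P̄·Hᵀ + R = [41]
K = P̄·Hᵀ·S⁻¹ = [40/41; -24/41]
x' = x̄ + K·y = [-43/41, 34/41]
P' = (I − K·H)·P̄ = [40/41 -24/41; -24/41 613/41]

x' = [-43/41, 34/41]
P' = [40/41 -24/41; -24/41 613/41]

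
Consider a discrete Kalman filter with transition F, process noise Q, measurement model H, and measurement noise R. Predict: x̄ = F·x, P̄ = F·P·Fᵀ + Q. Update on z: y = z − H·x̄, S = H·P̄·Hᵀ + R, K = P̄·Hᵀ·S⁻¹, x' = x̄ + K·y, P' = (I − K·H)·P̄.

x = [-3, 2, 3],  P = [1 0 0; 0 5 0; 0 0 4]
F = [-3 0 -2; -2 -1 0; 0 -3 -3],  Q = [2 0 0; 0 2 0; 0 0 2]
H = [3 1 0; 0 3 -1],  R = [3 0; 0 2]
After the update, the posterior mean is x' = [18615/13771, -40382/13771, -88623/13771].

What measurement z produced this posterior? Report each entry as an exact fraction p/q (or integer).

z = [1, -3]

x̄ = F·x = [3, 4, -15]
P̄ = F·P·Fᵀ + Q = [27 6 24; 6 11 15; 24 15 83]
S = H·P̄·Hᵀ + R = [293 0; 0 94]
K = P̄·Hᵀ·S⁻¹ = [87/293 -3/47; 29/293 9/47; 87/293 -19/47]
x' − x̄ = [-22698/13771, -95466/13771, 117942/13771] = K·y
y = (KᵀK)⁻¹·Kᵀ·(x' − x̄) = [-12, -30]
z = y + H·x̄ = [-12, -30] + [13, 27] = [1, -3]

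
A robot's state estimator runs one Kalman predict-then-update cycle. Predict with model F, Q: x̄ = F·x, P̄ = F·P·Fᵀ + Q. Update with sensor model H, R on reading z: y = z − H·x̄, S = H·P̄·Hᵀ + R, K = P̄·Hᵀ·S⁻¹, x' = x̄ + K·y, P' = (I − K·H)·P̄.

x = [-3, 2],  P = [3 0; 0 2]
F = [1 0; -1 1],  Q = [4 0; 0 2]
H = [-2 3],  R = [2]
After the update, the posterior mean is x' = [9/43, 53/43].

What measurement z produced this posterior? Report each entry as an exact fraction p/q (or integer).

z = [3]

x̄ = F·x = [-3, 5]
P̄ = F·P·Fᵀ + Q = [7 -3; -3 7]
S = H·P̄·Hᵀ + R = [129]
K = P̄·Hᵀ·S⁻¹ = [-23/129; 9/43]
x' − x̄ = [138/43, -162/43] = K·y
y = (KᵀK)⁻¹·Kᵀ·(x' − x̄) = [-18]
z = y + H·x̄ = [-18] + [21] = [3]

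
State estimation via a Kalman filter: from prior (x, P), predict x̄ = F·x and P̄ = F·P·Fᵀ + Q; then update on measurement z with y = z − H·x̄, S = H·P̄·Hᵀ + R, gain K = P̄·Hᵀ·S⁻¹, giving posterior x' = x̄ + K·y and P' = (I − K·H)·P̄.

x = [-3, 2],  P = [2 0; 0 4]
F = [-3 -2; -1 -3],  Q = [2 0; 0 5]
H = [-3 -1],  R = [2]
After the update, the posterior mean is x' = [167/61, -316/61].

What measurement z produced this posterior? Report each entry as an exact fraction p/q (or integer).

x̄ = F·x = [5, -3]
P̄ = F·P·Fᵀ + Q = [36 30; 30 43]
S = H·P̄·Hᵀ + R = [549]
K = P̄·Hᵀ·S⁻¹ = [-46/183; -133/549]
x' − x̄ = [-138/61, -133/61] = K·y
y = (KᵀK)⁻¹·Kᵀ·(x' − x̄) = [9]
z = y + H·x̄ = [9] + [-12] = [-3]

z = [-3]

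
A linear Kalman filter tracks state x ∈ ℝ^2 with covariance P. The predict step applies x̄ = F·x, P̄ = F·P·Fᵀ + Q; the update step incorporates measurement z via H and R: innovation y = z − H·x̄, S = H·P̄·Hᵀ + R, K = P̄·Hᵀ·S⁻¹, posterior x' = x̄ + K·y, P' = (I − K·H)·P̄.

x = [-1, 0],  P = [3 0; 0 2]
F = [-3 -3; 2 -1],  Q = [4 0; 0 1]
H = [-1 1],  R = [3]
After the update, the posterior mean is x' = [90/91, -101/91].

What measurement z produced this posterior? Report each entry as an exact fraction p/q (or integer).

z = [-2]

x̄ = F·x = [3, -2]
P̄ = F·P·Fᵀ + Q = [49 -12; -12 15]
S = H·P̄·Hᵀ + R = [91]
K = P̄·Hᵀ·S⁻¹ = [-61/91; 27/91]
x' − x̄ = [-183/91, 81/91] = K·y
y = (KᵀK)⁻¹·Kᵀ·(x' − x̄) = [3]
z = y + H·x̄ = [3] + [-5] = [-2]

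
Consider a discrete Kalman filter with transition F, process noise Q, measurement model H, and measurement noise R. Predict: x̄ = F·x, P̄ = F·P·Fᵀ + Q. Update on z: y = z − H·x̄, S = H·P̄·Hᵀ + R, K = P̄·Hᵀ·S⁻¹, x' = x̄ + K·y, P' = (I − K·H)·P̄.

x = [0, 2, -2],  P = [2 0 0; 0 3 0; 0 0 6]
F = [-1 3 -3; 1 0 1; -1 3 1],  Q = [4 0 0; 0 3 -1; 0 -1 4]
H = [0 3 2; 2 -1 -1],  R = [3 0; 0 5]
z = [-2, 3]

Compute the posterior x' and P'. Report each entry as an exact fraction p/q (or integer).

x̄ = F·x = [12, -2, 4]
P̄ = F·P·Fᵀ + Q = [87 -20 11; -20 11 3; 11 3 39]
y = z − H·x̄ = [-4, -19]
S = H·P̄·Hᵀ + R = [294 -202; -202 445]
K = P̄·Hᵀ·S⁻¹ = [10028/45013 23063/45013; 6447/90026 -3999/45013; 34675/90026 5847/45013]
x' = x̄ + K·y = [61847/45013, -26939/45013, -391/45013]
P' = (I − K·H)·P̄ = [76666/45013 -45950/45013 83967/45013; -45950/45013 306961/90026 -450771/90026; 83967/45013 -450771/90026 728169/90026]

x' = [61847/45013, -26939/45013, -391/45013]
P' = [76666/45013 -45950/45013 83967/45013; -45950/45013 306961/90026 -450771/90026; 83967/45013 -450771/90026 728169/90026]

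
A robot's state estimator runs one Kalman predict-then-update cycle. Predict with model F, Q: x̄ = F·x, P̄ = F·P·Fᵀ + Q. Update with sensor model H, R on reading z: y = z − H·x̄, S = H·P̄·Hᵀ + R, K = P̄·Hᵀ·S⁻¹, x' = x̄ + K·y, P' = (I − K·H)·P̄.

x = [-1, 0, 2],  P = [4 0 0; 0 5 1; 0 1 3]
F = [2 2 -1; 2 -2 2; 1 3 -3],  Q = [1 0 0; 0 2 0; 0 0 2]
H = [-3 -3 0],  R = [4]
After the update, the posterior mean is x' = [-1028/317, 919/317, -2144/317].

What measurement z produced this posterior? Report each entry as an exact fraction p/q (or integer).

x̄ = F·x = [-4, 2, -7]
P̄ = F·P·Fᵀ + Q = [36 -4 38; -4 42 -28; 38 -28 60]
S = H·P̄·Hᵀ + R = [634]
K = P̄·Hᵀ·S⁻¹ = [-48/317; -57/317; -15/317]
x' − x̄ = [240/317, 285/317, 75/317] = K·y
y = (KᵀK)⁻¹·Kᵀ·(x' − x̄) = [-5]
z = y + H·x̄ = [-5] + [6] = [1]

z = [1]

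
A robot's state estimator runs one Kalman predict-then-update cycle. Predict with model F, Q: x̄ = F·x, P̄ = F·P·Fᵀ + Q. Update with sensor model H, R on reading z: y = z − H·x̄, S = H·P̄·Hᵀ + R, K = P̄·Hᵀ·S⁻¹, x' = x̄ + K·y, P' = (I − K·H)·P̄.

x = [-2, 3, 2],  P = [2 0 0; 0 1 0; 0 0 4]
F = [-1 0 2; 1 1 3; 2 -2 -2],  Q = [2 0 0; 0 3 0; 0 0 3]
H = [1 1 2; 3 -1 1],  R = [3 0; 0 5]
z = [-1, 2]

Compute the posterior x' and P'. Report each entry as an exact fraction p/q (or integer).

x' = [12481/1607, 18190/1607, -33283/3214]
P' = [21726/1607 34276/1607 -28007/1607; 34276/1607 57604/1607 -45199/1607; -28007/1607 -45199/1607 74769/3214]

x̄ = F·x = [6, 7, -14]
P̄ = F·P·Fᵀ + Q = [20 22 -20; 22 42 -22; -20 -22 31]
y = z − H·x̄ = [14, 5]
S = H·P̄·Hᵀ + R = [65 6; 6 50]
K = P̄·Hᵀ·S⁻¹ = [-4/1607 579/1607; 494/1607 5/1607; 521/1607 -575/3214]
x' = x̄ + K·y = [12481/1607, 18190/1607, -33283/3214]
P' = (I − K·H)·P̄ = [21726/1607 34276/1607 -28007/1607; 34276/1607 57604/1607 -45199/1607; -28007/1607 -45199/1607 74769/3214]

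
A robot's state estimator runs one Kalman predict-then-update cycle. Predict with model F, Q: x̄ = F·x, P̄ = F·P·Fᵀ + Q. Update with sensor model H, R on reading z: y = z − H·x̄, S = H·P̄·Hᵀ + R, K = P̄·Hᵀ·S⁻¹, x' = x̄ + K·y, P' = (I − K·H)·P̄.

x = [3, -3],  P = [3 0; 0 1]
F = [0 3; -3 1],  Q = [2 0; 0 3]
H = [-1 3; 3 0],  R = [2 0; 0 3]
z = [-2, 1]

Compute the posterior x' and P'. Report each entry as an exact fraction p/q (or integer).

x̄ = F·x = [-9, -12]
P̄ = F·P·Fᵀ + Q = [11 3; 3 31]
y = z − H·x̄ = [25, 28]
S = H·P̄·Hᵀ + R = [274 -6; -6 102]
K = P̄·Hᵀ·S⁻¹ = [-1/4652 1505/4652; 1539/4652 501/4652]
x' = x̄ + K·y = [247/4652, -3321/4652]
P' = (I − K·H)·P̄ = [1505/4652 501/4652; 501/4652 1193/4652]

x' = [247/4652, -3321/4652]
P' = [1505/4652 501/4652; 501/4652 1193/4652]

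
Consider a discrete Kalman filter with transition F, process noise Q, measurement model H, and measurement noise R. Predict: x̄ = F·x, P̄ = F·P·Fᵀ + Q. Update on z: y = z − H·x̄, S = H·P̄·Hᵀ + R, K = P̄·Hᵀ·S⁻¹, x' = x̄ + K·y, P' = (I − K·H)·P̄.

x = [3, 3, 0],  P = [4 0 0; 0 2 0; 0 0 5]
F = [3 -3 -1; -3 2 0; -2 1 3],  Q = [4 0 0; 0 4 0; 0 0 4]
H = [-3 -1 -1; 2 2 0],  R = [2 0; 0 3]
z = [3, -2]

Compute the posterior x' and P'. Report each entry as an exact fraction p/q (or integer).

x' = [192/119, -19/7, -87/17]
P' = [7353/595 -432/35 -2013/85; -432/35 456/35 804/35; -2013/85 804/35 28517/595]

x̄ = F·x = [0, -3, -3]
P̄ = F·P·Fᵀ + Q = [63 -48 -45; -48 48 28; -45 28 67]
y = z − H·x̄ = [-3, 4]
S = H·P̄·Hᵀ + R = [182 -56; -56 63]
K = P̄·Hᵀ·S⁻¹ = [-312/595 6/595; 18/35 16/35; 44/595 -282/595]
x' = x̄ + K·y = [192/119, -19/7, -87/17]
P' = (I − K·H)·P̄ = [7353/595 -432/35 -2013/85; -432/35 456/35 804/35; -2013/85 804/35 28517/595]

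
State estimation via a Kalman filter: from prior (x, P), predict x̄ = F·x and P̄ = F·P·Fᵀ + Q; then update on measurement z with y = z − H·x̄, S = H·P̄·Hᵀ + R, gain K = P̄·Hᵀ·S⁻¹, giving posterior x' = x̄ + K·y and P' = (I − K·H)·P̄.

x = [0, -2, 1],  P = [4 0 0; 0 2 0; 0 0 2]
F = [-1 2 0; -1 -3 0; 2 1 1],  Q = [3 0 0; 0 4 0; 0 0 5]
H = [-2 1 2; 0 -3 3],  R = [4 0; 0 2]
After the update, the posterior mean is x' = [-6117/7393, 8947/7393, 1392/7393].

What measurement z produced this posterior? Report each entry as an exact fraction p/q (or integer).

z = [3, -3]

x̄ = F·x = [-4, 6, -1]
P̄ = F·P·Fᵀ + Q = [15 -8 -4; -8 26 -14; -4 -14 25]
S = H·P̄·Hᵀ + R = [198 90; 90 713]
K = P̄·Hᵀ·S⁻¹ = [-16939/66537 362/7393; 10391/66537 -1390/7393; 10421/66537 1067/7393]
x' − x̄ = [23455/7393, -35411/7393, 8785/7393] = K·y
y = (KᵀK)⁻¹·Kᵀ·(x' − x̄) = [-9, 18]
z = y + H·x̄ = [-9, 18] + [12, -21] = [3, -3]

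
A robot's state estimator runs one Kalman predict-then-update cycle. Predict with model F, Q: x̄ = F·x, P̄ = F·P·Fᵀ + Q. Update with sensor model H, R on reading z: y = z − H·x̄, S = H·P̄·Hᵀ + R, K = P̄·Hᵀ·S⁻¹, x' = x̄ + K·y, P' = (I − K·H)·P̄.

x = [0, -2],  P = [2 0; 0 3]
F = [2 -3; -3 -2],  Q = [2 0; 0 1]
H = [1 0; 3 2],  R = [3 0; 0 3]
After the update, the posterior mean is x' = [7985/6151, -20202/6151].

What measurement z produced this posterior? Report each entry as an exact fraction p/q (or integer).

z = [2, -3]

x̄ = F·x = [6, 4]
P̄ = F·P·Fᵀ + Q = [37 6; 6 31]
S = H·P̄·Hᵀ + R = [40 123; 123 532]
K = P̄·Hᵀ·S⁻¹ = [4555/6151 369/6151; -6648/6151 2462/6151]
x' − x̄ = [-28921/6151, -44806/6151] = K·y
y = (KᵀK)⁻¹·Kᵀ·(x' − x̄) = [-4, -29]
z = y + H·x̄ = [-4, -29] + [6, 26] = [2, -3]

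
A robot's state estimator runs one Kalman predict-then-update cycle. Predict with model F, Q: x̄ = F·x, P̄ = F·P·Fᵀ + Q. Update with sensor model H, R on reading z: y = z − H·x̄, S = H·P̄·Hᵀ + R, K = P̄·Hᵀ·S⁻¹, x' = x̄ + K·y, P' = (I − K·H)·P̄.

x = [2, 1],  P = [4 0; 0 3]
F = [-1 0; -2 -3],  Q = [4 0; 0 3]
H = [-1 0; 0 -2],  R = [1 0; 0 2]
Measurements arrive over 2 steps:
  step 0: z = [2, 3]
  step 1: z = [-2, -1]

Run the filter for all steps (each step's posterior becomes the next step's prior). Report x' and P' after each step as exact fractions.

step 0: x' = [-1330/709, -1113/709], P' = [616/709 8/709; 8/709 350/709]
step 1: x' = [161366/91699, 79132/91699], P' = [75316/91699 1256/91699; 1256/91699 43769/91699]

step 0: x̄ = F·x = [-2, -7]
step 0: P̄ = F·P·Fᵀ + Q = [8 8; 8 46]
step 0: y = z − H·x̄ = [0, -11]
step 0: S = H·P̄·Hᵀ + R = [9 16; 16 186]
step 0: K = P̄·Hᵀ·S⁻¹ = [-616/709 -8/709; -8/709 -350/709]
step 0: x' = x̄ + K·y = [-1330/709, -1113/709]
step 0: P' = (I − K·H)·P̄ = [616/709 8/709; 8/709 350/709]
step 1: x̄ = F·x = [1330/709, 5999/709]
step 1: P̄ = F·P·Fᵀ + Q = [3452/709 1256/709; 1256/709 7837/709]
step 1: y = z − H·x̄ = [-88/709, 11289/709]
step 1: S = H·P̄·Hᵀ + R = [4161/709 2512/709; 2512/709 32766/709]
step 1: K = P̄·Hᵀ·S⁻¹ = [-75316/91699 -1256/91699; -1256/91699 -43769/91699]
step 1: x' = x̄ + K·y = [161366/91699, 79132/91699]
step 1: P' = (I − K·H)·P̄ = [75316/91699 1256/91699; 1256/91699 43769/91699]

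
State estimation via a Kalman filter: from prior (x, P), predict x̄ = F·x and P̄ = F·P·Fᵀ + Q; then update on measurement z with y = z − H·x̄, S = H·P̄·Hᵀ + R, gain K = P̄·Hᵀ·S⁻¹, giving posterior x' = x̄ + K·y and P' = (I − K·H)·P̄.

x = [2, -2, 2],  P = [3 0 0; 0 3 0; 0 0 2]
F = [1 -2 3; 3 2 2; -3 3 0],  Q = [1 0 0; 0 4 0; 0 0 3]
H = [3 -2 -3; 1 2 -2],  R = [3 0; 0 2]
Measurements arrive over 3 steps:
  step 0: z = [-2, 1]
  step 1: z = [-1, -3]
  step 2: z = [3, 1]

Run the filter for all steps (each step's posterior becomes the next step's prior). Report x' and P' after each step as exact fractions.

step 0: x' = [472249/199365, 18888/13291, 136852/66455], P' = [659526/66455 39476/13291 521724/66455; 39476/13291 15777/13291 31227/13291; 521724/66455 31227/13291 425931/66455]
step 1: x' = [-15214022671/92500518465, -20983548473/30833506155, 21669941428/30833506155], P' = [56537565094/30833506155 6050047052/10277835385 14026937978/10277835385; 6050047052/10277835385 4978042818/10277835385 4500761322/10277835385; 14026937978/10277835385 4500761322/10277835385 12420105063/10277835385]
step 2: x' = [3513264683245465/2016546642859251, 115376624900701/672182214286417, 372295865102074/672182214286417], P' = [1210722674287706/672182214286417 386292996505446/672182214286417 901471005580761/672182214286417; 386292996505446/672182214286417 321539693946582/672182214286417 287535992181651/672182214286417; 901471005580761/672182214286417 287535992181651/672182214286417 800651961530202/672182214286417]

step 0: x̄ = F·x = [12, 6, -12]
step 0: P̄ = F·P·Fᵀ + Q = [34 9 -27; 9 51 -9; -27 -9 57]
step 0: y = z − H·x̄ = [-62, -47]
step 0: S = H·P̄·Hᵀ + R = [1296 537; 537 684]
step 0: K = P̄·Hᵀ·S⁻¹ = [18646/199365 5419/66455; -2269/13291 4288/13291; -8297/66455 -8934/66455]
step 0: x' = x̄ + K·y = [472249/199365, 18888/13291, 136852/66455]
step 0: P' = (I − K·H)·P̄ = [659526/66455 39476/13291 521724/66455; 39476/13291 15777/13291 31227/13291; 521724/66455 31227/13291 425931/66455]
step 1: x̄ = F·x = [1137277/199365, 934833/66455, -188929/66455]
step 1: P̄ = F·P·Fᵀ + Q = [5342104/66455 9480338/66455 -3965769/66455; 9480338/66455 18099146/66455 -7063818/66455; -3965769/66455 -7063818/66455 3292224/66455]
step 1: y = z − H·x̄ = [99147/66455, -8477944/199365]
step 1: S = H·P̄·Hᵀ + R = [23158871/66455 51123981/66455; 51123981/66455 201335466/66455]
step 1: K = P̄·Hᵀ·S⁻¹ = [785552352/10277835385 4338109769/30833506155; -1769409482/10277835385 3502305022/10277835385; -1393674633/10277835385 -905874752/10277835385]
step 1: x' = x̄ + K·y = [-15214022671/92500518465, -20983548473/30833506155, 21669941428/30833506155]
step 1: P' = (I − K·H)·P̄ = [56537565094/30833506155 6050047052/10277835385 14026937978/10277835385; 6050047052/10277835385 4978042818/10277835385 4500761322/10277835385; 14026937978/10277835385 4500761322/10277835385 12420105063/10277835385]
step 2: x̄ = F·x = [305716741019/92500518465, -4613745587/10277835385, -47736622748/30833506155]
step 2: P̄ = F·P·Fᵀ + Q = [500307333154/30833506155 250243676394/10277835385 -117690988438/10277835385; 250243676394/10277835385 557246539282/10277835385 -178751357154/10277835385; -117690988438/10277835385 -178751357154/10277835385 136347739863/10277835385]
step 2: y = z − H·x̄ = [-76821712864/6166701231, -416588538476/92500518465]
step 2: S = H·P̄·Hᵀ + R = [391673742164/2055567077 301420786206/2055567077; 301420786206/2055567077 17590354244884/30833506155]
step 2: K = P̄·Hᵀ·S⁻¹ = [51723004369981/672182214286417 90183328068538/672182214286417; -115602791640593/672182214286417 227150200017654/672182214286417; -90871617403875/672182214286417 -124760933116341/1344364428572834]
step 2: x' = x̄ + K·y = [3513264683245465/2016546642859251, 115376624900701/672182214286417, 372295865102074/672182214286417]
step 2: P' = (I − K·H)·P̄ = [1210722674287706/672182214286417 386292996505446/672182214286417 901471005580761/672182214286417; 386292996505446/672182214286417 321539693946582/672182214286417 287535992181651/672182214286417; 901471005580761/672182214286417 287535992181651/672182214286417 800651961530202/672182214286417]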